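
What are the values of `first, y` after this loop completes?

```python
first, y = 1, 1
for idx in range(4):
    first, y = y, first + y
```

Fibonacci: after 4 iterations
`first, y` takes the values: (1, 1) → (1, 2) → (2, 3) → (3, 5) → (5, 8)

Answer: 5, 8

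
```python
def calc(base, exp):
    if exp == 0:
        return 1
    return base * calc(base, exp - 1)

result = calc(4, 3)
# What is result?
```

calc(4, 3) = 4 * 4 * 4 = 64

Answer: 64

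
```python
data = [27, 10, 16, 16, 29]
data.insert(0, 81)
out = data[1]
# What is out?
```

Trace:
`data = [27, 10, 16, 16, 29]` → data = [27, 10, 16, 16, 29]
`data.insert(0, 81)` → data = [81, 27, 10, 16, 16, 29]
`out = data[1]` → out = 27
So out = 27

Answer: 27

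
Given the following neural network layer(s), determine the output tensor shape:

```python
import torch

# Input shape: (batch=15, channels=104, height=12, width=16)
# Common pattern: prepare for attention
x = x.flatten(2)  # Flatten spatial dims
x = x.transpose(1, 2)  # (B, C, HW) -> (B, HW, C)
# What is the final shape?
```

Input: (15, 104, 12, 16) -> after flatten(2): (15, 104, 192) -> Output: (15, 192, 104)

Answer: (15, 192, 104)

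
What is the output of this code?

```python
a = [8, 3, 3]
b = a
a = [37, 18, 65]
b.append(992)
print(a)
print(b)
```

Key concept: rebinding vs mutation: a is rebound to a new list, b still points at the original.
Step by step:
`a = [8, 3, 3]` → a = [8, 3, 3]
`b = a` → b = [8, 3, 3] (same object as a)
`a = [37, 18, 65]` → a = [37, 18, 65]
`b.append(992)` → b = [8, 3, 3, 992]
`print(a)` → prints [37, 18, 65]
`print(b)` → prints [8, 3, 3, 992]

Answer:
[37, 18, 65]
[8, 3, 3, 992]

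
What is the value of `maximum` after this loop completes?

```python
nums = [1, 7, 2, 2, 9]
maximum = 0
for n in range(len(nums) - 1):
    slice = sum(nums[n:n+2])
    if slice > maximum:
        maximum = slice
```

Max sum of 2-element window in [1, 7, 2, 2, 9]
`maximum` takes the values: 0 → 8 → 9 → 11

Answer: 11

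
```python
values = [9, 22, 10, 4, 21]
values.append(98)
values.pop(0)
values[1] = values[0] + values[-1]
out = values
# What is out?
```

Trace:
`values = [9, 22, 10, 4, 21]` → values = [9, 22, 10, 4, 21]
`values.append(98)` → values = [9, 22, 10, 4, 21, 98]
`values.pop(0)` → values = [22, 10, 4, 21, 98]
`values[1] = values[0] + values[-1]` → values = [22, 120, 4, 21, 98]
`out = values` → out = [22, 120, 4, 21, 98]
So out = [22, 120, 4, 21, 98]

Answer: [22, 120, 4, 21, 98]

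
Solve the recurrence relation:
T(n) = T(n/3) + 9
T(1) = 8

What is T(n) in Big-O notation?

Each step divides n by 3 and adds 9. After log_3(n) steps we reach T(1)=8. So T(n) = 9·log_3(n) + 8 = O(log n).

Answer: O(log n)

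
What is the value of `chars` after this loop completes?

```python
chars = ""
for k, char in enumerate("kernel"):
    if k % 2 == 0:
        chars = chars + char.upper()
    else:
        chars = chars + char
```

Uppercase even positions in 'kernel'
`chars` takes the values: "" → "K" → "Ke" → "KeR" → "KeRn" → "KeRnE" → "KeRnEl"

Answer: "KeRnEl"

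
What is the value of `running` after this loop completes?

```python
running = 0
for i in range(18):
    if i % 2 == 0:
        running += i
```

Sum of even numbers 0 to 17
`running` takes the values: 0 → 2 → 6 → 12 → 20 → 30 → 42 → 56 → 72

Answer: 72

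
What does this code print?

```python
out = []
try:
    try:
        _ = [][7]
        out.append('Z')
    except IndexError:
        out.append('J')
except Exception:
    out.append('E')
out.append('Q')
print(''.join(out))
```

Execution trace: 'J' (inner except IndexError) → 'Q' (after the try/except). Output: JQ

Answer: JQ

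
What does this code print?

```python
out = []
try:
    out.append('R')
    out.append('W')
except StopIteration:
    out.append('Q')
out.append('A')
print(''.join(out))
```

Execution trace: 'R' (try body) → 'W' (try body, no exception) → 'A' (after the try/except). Output: RWA

Answer: RWA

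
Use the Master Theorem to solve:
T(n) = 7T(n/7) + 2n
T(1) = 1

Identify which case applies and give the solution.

a=7, b=7, f(n)=2n. log_7(7) = 1. Since c=1 = 1, Case 2 applies: T(n) = Θ(n^log_b(a) · log n) = O(n log n).

Answer: O(n log n) - Case 2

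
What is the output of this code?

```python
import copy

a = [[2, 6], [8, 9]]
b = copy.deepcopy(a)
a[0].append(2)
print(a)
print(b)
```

Key concept: deep copy is fully independent.
Step by step:
`a = [[2, 6], [8, 9]]` → a = [[2, 6], [8, 9]]
`b = copy.deepcopy(a)` → b = [[2, 6], [8, 9]]
`a[0].append(2)` → a = [[2, 6, 2], [8, 9]]
`print(a)` → prints [[2, 6, 2], [8, 9]]
`print(b)` → prints [[2, 6], [8, 9]]

Answer:
[[2, 6, 2], [8, 9]]
[[2, 6], [8, 9]]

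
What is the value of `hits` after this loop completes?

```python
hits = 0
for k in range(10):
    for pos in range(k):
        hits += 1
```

Triangle number: 0+1+2+...+9
`hits` takes the values: 0 → 1 → 2 → 3 → 4 → 5 → 6 → 7 → 8 → 9 → 10 → 11 → 12 → 13 → 14 → 15 → 16 → 17 → 18 → 19 → 20 → 21 → 22 → 23 → 24 → 25 → 26 → 27 → 28 → 29 → … → 41 → 42 → 43 → 44 → 45

Answer: 45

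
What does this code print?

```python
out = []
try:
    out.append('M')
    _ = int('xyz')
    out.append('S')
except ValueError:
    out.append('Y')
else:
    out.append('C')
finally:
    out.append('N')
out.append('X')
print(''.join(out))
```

Execution trace: 'M' (try body) → 'Y' (except ValueError) → 'N' (finally) → 'X' (after the try/except). Output: MYNX

Answer: MYNX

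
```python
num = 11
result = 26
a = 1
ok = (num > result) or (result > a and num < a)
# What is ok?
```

Trace:
`num = 11` → num = 11
`result = 26` → result = 26
`a = 1` → a = 1
`ok = (num > result) or (result > a and num < a)` → ok = False
So ok = False

Answer: False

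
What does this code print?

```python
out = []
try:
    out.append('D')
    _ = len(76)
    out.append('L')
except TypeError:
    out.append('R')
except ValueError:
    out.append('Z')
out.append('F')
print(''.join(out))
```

Execution trace: 'D' (try body) → 'R' (except TypeError) → 'F' (after the try/except). Output: DRF

Answer: DRF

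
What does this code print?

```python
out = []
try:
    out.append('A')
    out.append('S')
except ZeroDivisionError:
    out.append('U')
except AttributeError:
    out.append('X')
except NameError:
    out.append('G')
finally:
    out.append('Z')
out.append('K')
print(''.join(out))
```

Execution trace: 'A' (try body) → 'S' (try body, no exception) → 'Z' (finally) → 'K' (after the try/except). Output: ASZK

Answer: ASZK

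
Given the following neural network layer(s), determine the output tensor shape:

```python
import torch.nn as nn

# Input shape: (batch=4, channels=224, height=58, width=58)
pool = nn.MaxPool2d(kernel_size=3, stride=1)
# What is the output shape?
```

Input: (4, 224, 58, 58) -> Output: (4, 224, 56, 56)

Answer: (4, 224, 56, 56)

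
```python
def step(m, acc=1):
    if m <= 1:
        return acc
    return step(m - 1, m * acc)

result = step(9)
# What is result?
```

Accumulator trace (n, acc): (9, 1) -> (8, 9) -> (7, 72) -> (6, 504) -> (5, 3024) -> (4, 15120) -> (3, 60480) -> (2, 181440) -> (1, 362880) -> return 362880

Answer: 362880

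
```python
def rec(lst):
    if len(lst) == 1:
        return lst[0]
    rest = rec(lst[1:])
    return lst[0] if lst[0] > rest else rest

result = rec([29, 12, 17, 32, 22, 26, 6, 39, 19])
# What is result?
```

Recursive max over [29, 12, 17, 32, 22, 26, 6, 39, 19] = 39

Answer: 39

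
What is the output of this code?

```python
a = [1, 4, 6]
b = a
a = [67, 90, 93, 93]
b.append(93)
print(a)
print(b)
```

Key concept: rebinding vs mutation: a is rebound to a new list, b still points at the original.
Step by step:
`a = [1, 4, 6]` → a = [1, 4, 6]
`b = a` → b = [1, 4, 6] (same object as a)
`a = [67, 90, 93, 93]` → a = [67, 90, 93, 93]
`b.append(93)` → b = [1, 4, 6, 93]
`print(a)` → prints [67, 90, 93, 93]
`print(b)` → prints [1, 4, 6, 93]

Answer:
[67, 90, 93, 93]
[1, 4, 6, 93]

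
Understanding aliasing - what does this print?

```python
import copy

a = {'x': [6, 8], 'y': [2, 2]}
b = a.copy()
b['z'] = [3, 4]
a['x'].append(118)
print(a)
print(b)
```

Key concept: shallow copy of dict with mutable values.
Step by step:
`a = {'x': [6, 8], 'y': [2, 2]}` → a = {'x': [6, 8], 'y': [2, 2]}
`b = a.copy()` → b = {'x': [6, 8], 'y': [2, 2]}
`b['z'] = [3, 4]` → b = {'x': [6, 8], 'y': [2, 2], 'z': [3, 4]}
`a['x'].append(118)` → a = {'x': [6, 8, 118], 'y': [2, 2]}; b = {'x': [6, 8, 118], 'y': [2, 2], 'z': [3, 4]}
`print(a)` → prints {'x': [6, 8, 118], 'y': [2, 2]}
`print(b)` → prints {'x': [6, 8, 118], 'y': [2, 2], 'z': [3, 4]}

Answer:
{'x': [6, 8, 118], 'y': [2, 2]}
{'x': [6, 8, 118], 'y': [2, 2], 'z': [3, 4]}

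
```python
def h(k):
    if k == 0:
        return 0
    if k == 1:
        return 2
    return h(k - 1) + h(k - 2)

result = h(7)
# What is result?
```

Build up from base cases: h(0)=0, h(1)=2, h(2)=2, h(3)=4, h(4)=6, h(5)=10, h(6)=16, ..., h(7)=26

Answer: 26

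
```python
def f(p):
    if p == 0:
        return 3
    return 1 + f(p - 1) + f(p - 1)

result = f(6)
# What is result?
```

f(p) = 1 + 2·f(p-1), f(0)=3. Closed form: (3+1)·2^6 - 1 = 255.

Answer: 255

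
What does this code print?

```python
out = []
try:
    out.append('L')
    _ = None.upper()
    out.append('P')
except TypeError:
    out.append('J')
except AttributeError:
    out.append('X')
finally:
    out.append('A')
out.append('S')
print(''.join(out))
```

Execution trace: 'L' (try body) → 'X' (except AttributeError) → 'A' (finally) → 'S' (after the try/except). Output: LXAS

Answer: LXAS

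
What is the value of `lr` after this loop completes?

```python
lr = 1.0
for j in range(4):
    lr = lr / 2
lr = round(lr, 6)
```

Halving LR 4 times: 1 / 2^4
`lr` takes the values: 1.0 → 0.5 → 0.25 → 0.125 → 0.0625

Answer: 0.0625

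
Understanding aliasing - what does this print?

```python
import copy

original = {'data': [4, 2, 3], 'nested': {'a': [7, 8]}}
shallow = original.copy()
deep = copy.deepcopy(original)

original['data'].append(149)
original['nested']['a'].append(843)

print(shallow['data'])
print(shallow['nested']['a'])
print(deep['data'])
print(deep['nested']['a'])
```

Key concept: comparing shallow vs deep copy.
Step by step:
`original = {'data': [4, 2, 3], 'nested': {'a': [7, 8]}}` → original = {'data': [4, 2, 3], 'nested': {'a': [7, 8]}}
`shallow = original.copy()` → shallow = {'data': [4, 2, 3], 'nested': {'a': [7, 8]}}
`deep = copy.deepcopy(original)` → deep = {'data': [4, 2, 3], 'nested': {'a': [7, 8]}}
`original['data'].append(149)` → original = {'data': [4, 2, 3, 149], 'nested': {'a': [7, 8]}}; shallow = {'data': [4, 2, 3, 149], 'nested': {'a': [7, 8]}}
`original['nested']['a'].append(843)` → original = {'data': [4, 2, 3, 149], 'nested': {'a': [7, 8, 843]}}; shallow = {'data': [4, 2, 3, 149], 'nested': {'a': [7, 8, 843]}}
`print(shallow['data'])` → prints [4, 2, 3, 149]
`print(shallow['nested']['a'])` → prints [7, 8, 843]
`print(deep['data'])` → prints [4, 2, 3]
`print(deep['nested']['a'])` → prints [7, 8]

Answer:
[4, 2, 3, 149]
[7, 8, 843]
[4, 2, 3]
[7, 8]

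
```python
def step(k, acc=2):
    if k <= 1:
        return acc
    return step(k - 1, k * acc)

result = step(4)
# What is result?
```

Accumulator trace (n, acc): (4, 2) -> (3, 8) -> (2, 24) -> (1, 48) -> return 48

Answer: 48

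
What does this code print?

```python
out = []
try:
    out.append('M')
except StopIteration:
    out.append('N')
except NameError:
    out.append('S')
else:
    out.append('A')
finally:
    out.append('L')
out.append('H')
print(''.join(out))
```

Execution trace: 'M' (try body, no exception) → 'A' (else) → 'L' (finally) → 'H' (after the try/except). Output: MALH

Answer: MALH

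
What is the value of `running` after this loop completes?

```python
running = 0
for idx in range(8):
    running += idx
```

Sum of 0 to 7 = 28
`running` takes the values: 0 → 1 → 3 → 6 → 10 → 15 → 21 → 28

Answer: 28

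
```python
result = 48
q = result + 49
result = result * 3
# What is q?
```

Trace:
`result = 48` → result = 48
`q = result + 49` → q = 97
`result = result * 3` → result = 144
So q = 97

Answer: 97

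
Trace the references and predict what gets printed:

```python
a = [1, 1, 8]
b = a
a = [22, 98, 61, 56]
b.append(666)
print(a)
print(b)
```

Key concept: rebinding vs mutation: a is rebound to a new list, b still points at the original.
Step by step:
`a = [1, 1, 8]` → a = [1, 1, 8]
`b = a` → b = [1, 1, 8] (same object as a)
`a = [22, 98, 61, 56]` → a = [22, 98, 61, 56]
`b.append(666)` → b = [1, 1, 8, 666]
`print(a)` → prints [22, 98, 61, 56]
`print(b)` → prints [1, 1, 8, 666]

Answer:
[22, 98, 61, 56]
[1, 1, 8, 666]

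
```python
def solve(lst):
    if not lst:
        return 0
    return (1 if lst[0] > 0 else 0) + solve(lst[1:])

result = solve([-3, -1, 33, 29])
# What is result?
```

Count of positive elements in [-3, -1, 33, 29] = 2

Answer: 2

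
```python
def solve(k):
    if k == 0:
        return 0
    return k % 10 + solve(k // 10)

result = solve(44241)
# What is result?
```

Sum of digits of 44241: 1 + 4 + 2 + 4 + 4 = 15

Answer: 15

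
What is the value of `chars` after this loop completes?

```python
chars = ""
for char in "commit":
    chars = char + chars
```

Reverse 'commit'
`chars` takes the values: "" → "c" → "oc" → "moc" → "mmoc" → "immoc" → "timmoc"

Answer: "timmoc"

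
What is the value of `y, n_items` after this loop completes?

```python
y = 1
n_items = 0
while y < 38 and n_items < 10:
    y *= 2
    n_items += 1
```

Double until >= 38 or 10 iterations
`y, n_items` takes the values: (1, 0) → (2, 0) → (2, 1) → (4, 1) → (4, 2) → (8, 2) → (8, 3) → (16, 3) → (16, 4) → (32, 4) → (32, 5) → (64, 5) → (64, 6)

Answer: 64, 6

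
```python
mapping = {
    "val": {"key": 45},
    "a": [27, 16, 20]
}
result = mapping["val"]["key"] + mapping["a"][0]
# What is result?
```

Trace:
`mapping = { ...` → mapping = {'val': {'key': 45}, 'a': [27, 16, 20]}
`result = mapping["val"]["key"] + mapping["a"][0]` → result = 72
So result = 72

Answer: 72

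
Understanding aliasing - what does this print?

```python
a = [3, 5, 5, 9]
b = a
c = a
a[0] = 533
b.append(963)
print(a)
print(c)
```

Key concept: multiple aliases.
Step by step:
`a = [3, 5, 5, 9]` → a = [3, 5, 5, 9]
`b = a` → b = [3, 5, 5, 9] (same object as a)
`c = a` → c = [3, 5, 5, 9] (same object as a, b)
`a[0] = 533` → a = [533, 5, 5, 9] (same object as b, c); b = [533, 5, 5, 9] (same object as a, c); c = [533, 5, 5, 9] (same object as a, b)
`b.append(963)` → a = [533, 5, 5, 9, 963] (same object as b, c); b = [533, 5, 5, 9, 963] (same object as a, c); c = [533, 5, 5, 9, 963] (same object as a, b)
`print(a)` → prints [533, 5, 5, 9, 963]
`print(c)` → prints [533, 5, 5, 9, 963]

Answer:
[533, 5, 5, 9, 963]
[533, 5, 5, 9, 963]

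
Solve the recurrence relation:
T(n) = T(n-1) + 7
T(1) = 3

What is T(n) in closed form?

Unrolling: T(n) = T(1) + 7·(n-1) = 3 + 7(n-1) = 7n - 4.

Answer: T(n) = 7n - 4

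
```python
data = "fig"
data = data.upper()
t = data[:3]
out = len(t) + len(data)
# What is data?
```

Trace:
`data = "fig"` → data = 'fig'
`data = data.upper()` → data = 'FIG'
`t = data[:3]` → t = 'FIG'
`out = len(t) + len(data)` → out = 6
So data = 'FIG'

Answer: 'FIG'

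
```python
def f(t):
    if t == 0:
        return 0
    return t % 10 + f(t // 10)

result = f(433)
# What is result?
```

Sum of digits of 433: 3 + 3 + 4 = 10

Answer: 10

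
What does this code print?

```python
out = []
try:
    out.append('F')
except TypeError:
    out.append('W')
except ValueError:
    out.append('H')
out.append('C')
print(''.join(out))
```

Execution trace: 'F' (try body, no exception) → 'C' (after the try/except). Output: FC

Answer: FC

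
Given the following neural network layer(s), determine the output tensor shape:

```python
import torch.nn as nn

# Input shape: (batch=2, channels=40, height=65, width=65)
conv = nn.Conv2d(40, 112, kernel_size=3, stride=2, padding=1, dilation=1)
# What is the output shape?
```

Input: (2, 40, 65, 65) -> Output: (2, 112, 33, 33)

Answer: (2, 112, 33, 33)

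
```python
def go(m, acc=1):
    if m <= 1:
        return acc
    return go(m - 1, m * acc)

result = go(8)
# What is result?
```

Accumulator trace (n, acc): (8, 1) -> (7, 8) -> (6, 56) -> (5, 336) -> (4, 1680) -> (3, 6720) -> (2, 20160) -> (1, 40320) -> return 40320

Answer: 40320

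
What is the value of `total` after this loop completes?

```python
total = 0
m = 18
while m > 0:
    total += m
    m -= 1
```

Sum 18 down to 1
`total` takes the values: 0 → 18 → 35 → 51 → 66 → 80 → 93 → 105 → 116 → 126 → 135 → 143 → 150 → 156 → 161 → 165 → 168 → 170 → 171

Answer: 171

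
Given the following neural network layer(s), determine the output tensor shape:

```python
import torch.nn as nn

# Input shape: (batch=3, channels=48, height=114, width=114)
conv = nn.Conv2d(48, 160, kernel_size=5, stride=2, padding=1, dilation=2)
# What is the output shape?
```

Input: (3, 48, 114, 114) -> Output: (3, 160, 54, 54)

Answer: (3, 160, 54, 54)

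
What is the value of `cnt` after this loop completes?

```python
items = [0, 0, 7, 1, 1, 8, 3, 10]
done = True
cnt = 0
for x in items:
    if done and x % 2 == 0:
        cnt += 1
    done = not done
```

Count even values at even positions
`cnt` takes the values: 0 → 1

Answer: 1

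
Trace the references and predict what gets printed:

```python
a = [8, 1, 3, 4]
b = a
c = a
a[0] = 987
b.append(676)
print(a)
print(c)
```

Key concept: multiple aliases.
Step by step:
`a = [8, 1, 3, 4]` → a = [8, 1, 3, 4]
`b = a` → b = [8, 1, 3, 4] (same object as a)
`c = a` → c = [8, 1, 3, 4] (same object as a, b)
`a[0] = 987` → a = [987, 1, 3, 4] (same object as b, c); b = [987, 1, 3, 4] (same object as a, c); c = [987, 1, 3, 4] (same object as a, b)
`b.append(676)` → a = [987, 1, 3, 4, 676] (same object as b, c); b = [987, 1, 3, 4, 676] (same object as a, c); c = [987, 1, 3, 4, 676] (same object as a, b)
`print(a)` → prints [987, 1, 3, 4, 676]
`print(c)` → prints [987, 1, 3, 4, 676]

Answer:
[987, 1, 3, 4, 676]
[987, 1, 3, 4, 676]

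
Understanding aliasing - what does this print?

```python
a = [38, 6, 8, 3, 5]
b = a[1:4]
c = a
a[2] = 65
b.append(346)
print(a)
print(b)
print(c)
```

Key concept: slice vs alias.
Step by step:
`a = [38, 6, 8, 3, 5]` → a = [38, 6, 8, 3, 5]
`b = a[1:4]` → b = [6, 8, 3]
`c = a` → c = [38, 6, 8, 3, 5] (same object as a)
`a[2] = 65` → a = [38, 6, 65, 3, 5] (same object as c); c = [38, 6, 65, 3, 5] (same object as a)
`b.append(346)` → b = [6, 8, 3, 346]
`print(a)` → prints [38, 6, 65, 3, 5]
`print(b)` → prints [6, 8, 3, 346]
`print(c)` → prints [38, 6, 65, 3, 5]

Answer:
[38, 6, 65, 3, 5]
[6, 8, 3, 346]
[38, 6, 65, 3, 5]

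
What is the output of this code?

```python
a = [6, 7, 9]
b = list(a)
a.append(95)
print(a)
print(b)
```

Key concept: list() constructor creates copy.
Step by step:
`a = [6, 7, 9]` → a = [6, 7, 9]
`b = list(a)` → b = [6, 7, 9]
`a.append(95)` → a = [6, 7, 9, 95]
`print(a)` → prints [6, 7, 9, 95]
`print(b)` → prints [6, 7, 9]

Answer:
[6, 7, 9, 95]
[6, 7, 9]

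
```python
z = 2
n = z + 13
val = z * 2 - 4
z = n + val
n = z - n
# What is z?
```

Trace:
`z = 2` → z = 2
`n = z + 13` → n = 15
`val = z * 2 - 4` → val = 0
`z = n + val` → z = 15
`n = z - n` → n = 0
So z = 15

Answer: 15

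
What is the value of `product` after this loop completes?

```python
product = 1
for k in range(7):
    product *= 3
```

3^7 = 2187
`product` takes the values: 1 → 3 → 9 → 27 → 81 → 243 → 729 → 2187

Answer: 2187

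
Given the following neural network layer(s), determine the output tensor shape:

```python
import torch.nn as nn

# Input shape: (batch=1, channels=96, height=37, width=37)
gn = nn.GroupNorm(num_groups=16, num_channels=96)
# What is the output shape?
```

Input: (1, 96, 37, 37) -> Output: (1, 96, 37, 37)

Answer: (1, 96, 37, 37)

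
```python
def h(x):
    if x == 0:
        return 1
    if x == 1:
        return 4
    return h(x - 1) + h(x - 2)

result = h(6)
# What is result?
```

Build up from base cases: h(0)=1, h(1)=4, h(2)=5, h(3)=9, h(4)=14, h(5)=23, h(6)=37

Answer: 37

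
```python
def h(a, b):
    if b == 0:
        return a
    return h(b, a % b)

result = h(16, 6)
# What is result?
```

h(16, 6) -> h(6, 4) -> h(4, 2) -> h(2, 0) -> 2

Answer: 2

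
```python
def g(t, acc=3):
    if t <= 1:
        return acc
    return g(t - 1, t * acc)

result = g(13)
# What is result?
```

Accumulator trace (n, acc): (13, 3) -> (12, 39) -> (11, 468) -> (10, 5148) -> (9, 51480) -> (8, 463320) -> (7, 3706560) -> (6, 25945920) -> (5, 155675520) -> (4, 778377600) -> (3, 3113510400) -> (2, 9340531200) -> (1, 18681062400) -> return 18681062400

Answer: 18681062400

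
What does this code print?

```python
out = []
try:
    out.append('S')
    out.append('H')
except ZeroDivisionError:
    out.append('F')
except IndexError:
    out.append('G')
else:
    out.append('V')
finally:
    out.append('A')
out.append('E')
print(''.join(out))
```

Execution trace: 'S' (try body) → 'H' (try body, no exception) → 'V' (else) → 'A' (finally) → 'E' (after the try/except). Output: SHVAE

Answer: SHVAE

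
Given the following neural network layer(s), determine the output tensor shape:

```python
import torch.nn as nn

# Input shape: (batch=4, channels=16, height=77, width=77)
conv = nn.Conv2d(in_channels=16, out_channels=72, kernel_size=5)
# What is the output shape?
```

Input: (4, 16, 77, 77) -> Output: (4, 72, 73, 73)

Answer: (4, 72, 73, 73)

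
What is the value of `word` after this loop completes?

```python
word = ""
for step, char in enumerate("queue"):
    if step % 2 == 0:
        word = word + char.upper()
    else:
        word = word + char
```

Uppercase even positions in 'queue'
`word` takes the values: "" → "Q" → "Qu" → "QuE" → "QuEu" → "QuEuE"

Answer: "QuEuE"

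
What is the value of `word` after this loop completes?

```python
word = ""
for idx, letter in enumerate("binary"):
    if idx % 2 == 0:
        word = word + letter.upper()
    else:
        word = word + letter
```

Uppercase even positions in 'binary'
`word` takes the values: "" → "B" → "Bi" → "BiN" → "BiNa" → "BiNaR" → "BiNaRy"

Answer: "BiNaRy"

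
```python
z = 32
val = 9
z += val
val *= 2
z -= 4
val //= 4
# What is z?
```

Trace:
`z = 32` → z = 32
`val = 9` → val = 9
`z += val` → z = 41
`val *= 2` → val = 18
`z -= 4` → z = 37
`val //= 4` → val = 4
So z = 37

Answer: 37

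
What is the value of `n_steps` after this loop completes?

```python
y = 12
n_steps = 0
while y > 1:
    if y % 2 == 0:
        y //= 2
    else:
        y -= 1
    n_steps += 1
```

Steps to reduce 12 to 1
`n_steps` takes the values: 0 → 1 → 2 → 3 → 4

Answer: 4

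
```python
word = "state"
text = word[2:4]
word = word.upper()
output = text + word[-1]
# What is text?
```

Trace:
`word = "state"` → word = 'state'
`text = word[2:4]` → text = 'at'
`word = word.upper()` → word = 'STATE'
`output = text + word[-1]` → output = 'atE'
So text = 'at'

Answer: 'at'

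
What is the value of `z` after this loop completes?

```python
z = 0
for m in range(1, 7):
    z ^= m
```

XOR of 1 to 6
`z` takes the values: 0 → 1 → 3 → 0 → 4 → 1 → 7

Answer: 7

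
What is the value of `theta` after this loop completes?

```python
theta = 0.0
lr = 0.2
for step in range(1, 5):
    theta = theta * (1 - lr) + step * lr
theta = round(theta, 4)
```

Moving average with lr=0.2
`theta` takes the values: 0.0 → 0.2 → 0.56 → 1.048 → 1.6384

Answer: 1.6384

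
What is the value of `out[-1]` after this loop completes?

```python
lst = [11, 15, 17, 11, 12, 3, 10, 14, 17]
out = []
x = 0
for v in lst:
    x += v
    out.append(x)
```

Cumulative sum ends at 110
`out` takes the values: [] → [11] → [11, 26] → [11, 26, 43] → [11, 26, 43, 54] → [11, 26, 43, 54, 66] → [11, 26, 43, 54, 66, 69] → [11, 26, 43, 54, 66, 69, 79] → [11, 26, 43, 54, 66, 69, 79, 93] → [11, 26, 43, 54, 66, 69, 79, 93, 110]
So `out[-1]` = 110

Answer: 110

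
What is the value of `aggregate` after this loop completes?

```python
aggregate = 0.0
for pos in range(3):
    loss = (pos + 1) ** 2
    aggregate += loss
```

Sum of squared losses 1² + 2² + ... + 3²
`aggregate` takes the values: 0.0 → 1.0 → 5.0 → 14.0

Answer: 14.0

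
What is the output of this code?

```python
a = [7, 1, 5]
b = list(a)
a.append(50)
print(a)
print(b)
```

Key concept: list() constructor creates copy.
Step by step:
`a = [7, 1, 5]` → a = [7, 1, 5]
`b = list(a)` → b = [7, 1, 5]
`a.append(50)` → a = [7, 1, 5, 50]
`print(a)` → prints [7, 1, 5, 50]
`print(b)` → prints [7, 1, 5]

Answer:
[7, 1, 5, 50]
[7, 1, 5]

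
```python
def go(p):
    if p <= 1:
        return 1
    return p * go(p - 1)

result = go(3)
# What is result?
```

go(3) = 3 * 2 * 1 = 6

Answer: 6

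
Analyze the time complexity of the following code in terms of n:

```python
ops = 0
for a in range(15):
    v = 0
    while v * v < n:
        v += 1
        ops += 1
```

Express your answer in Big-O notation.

Each loop level contributes: 1 × √n. Multiplying the contributions gives O(√n).

Answer: O(√n)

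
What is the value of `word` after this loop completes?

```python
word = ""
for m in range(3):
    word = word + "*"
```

Repeat '*' 3 times
`word` takes the values: "" → "*" → "**" → "***"

Answer: "***"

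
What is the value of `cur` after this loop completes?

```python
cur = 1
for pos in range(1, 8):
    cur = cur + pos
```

Start at 1, add 1 through 7
`cur` takes the values: 1 → 2 → 4 → 7 → 11 → 16 → 22 → 29

Answer: 29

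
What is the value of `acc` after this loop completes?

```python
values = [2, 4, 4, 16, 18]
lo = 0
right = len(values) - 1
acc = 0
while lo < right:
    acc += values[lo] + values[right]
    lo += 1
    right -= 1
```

Sum of pairs from ends
`acc` takes the values: 0 → 20 → 40

Answer: 40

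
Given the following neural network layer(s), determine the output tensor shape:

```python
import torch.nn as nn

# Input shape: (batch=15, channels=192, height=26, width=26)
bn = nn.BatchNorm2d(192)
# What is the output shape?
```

Input: (15, 192, 26, 26) -> Output: (15, 192, 26, 26)

Answer: (15, 192, 26, 26)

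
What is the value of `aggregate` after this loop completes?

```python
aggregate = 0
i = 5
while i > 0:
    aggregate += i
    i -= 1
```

Sum 5 down to 1
`aggregate` takes the values: 0 → 5 → 9 → 12 → 14 → 15

Answer: 15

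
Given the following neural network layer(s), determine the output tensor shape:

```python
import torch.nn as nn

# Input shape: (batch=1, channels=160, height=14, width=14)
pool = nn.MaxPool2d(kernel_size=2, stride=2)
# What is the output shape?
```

Input: (1, 160, 14, 14) -> Output: (1, 160, 7, 7)

Answer: (1, 160, 7, 7)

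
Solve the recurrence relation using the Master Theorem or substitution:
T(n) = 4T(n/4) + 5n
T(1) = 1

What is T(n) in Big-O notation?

By Master Theorem: a=4, b=4, f(n)=5n. Since log_4(4) = 1 and f(n) = Θ(n^1), Case 2 applies. T(n) = O(n log n).

Answer: O(n log n)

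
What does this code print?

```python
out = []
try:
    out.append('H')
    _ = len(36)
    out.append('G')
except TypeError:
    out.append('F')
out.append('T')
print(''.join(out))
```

Execution trace: 'H' (try body) → 'F' (except TypeError) → 'T' (after the try/except). Output: HFT

Answer: HFT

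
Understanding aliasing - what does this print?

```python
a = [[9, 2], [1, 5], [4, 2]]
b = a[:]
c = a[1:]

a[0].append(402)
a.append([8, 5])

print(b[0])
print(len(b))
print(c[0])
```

Key concept: slice with nested mutation.
Step by step:
`a = [[9, 2], [1, 5], [4, 2]]` → a = [[9, 2], [1, 5], [4, 2]]
`b = a[:]` → b = [[9, 2], [1, 5], [4, 2]]
`c = a[1:]` → c = [[1, 5], [4, 2]]
`a[0].append(402)` → a = [[9, 2, 402], [1, 5], [4, 2]]; b = [[9, 2, 402], [1, 5], [4, 2]]
`a.append([8, 5])` → a = [[9, 2, 402], [1, 5], [4, 2], [8, 5]]
`print(b[0])` → prints [9, 2, 402]
`print(len(b))` → prints 3
`print(c[0])` → prints [1, 5]

Answer:
[9, 2, 402]
3
[1, 5]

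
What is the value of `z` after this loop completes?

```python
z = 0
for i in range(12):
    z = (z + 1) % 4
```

Increment mod 4, 12 times = 0
`z` takes the values: 0 → 1 → 2 → 3 → 0 → 1 → 2 → 3 → 0 → 1 → 2 → 3 → 0

Answer: 0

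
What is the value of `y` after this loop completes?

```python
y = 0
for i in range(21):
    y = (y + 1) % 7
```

Increment mod 7, 21 times = 0
`y` takes the values: 0 → 1 → 2 → 3 → 4 → 5 → 6 → 0 → 1 → 2 → 3 → 4 → 5 → 6 → 0 → 1 → 2 → 3 → 4 → 5 → 6 → 0

Answer: 0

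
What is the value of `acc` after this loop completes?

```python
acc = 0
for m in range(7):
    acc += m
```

Sum of 0 to 6 = 21
`acc` takes the values: 0 → 1 → 3 → 6 → 10 → 15 → 21

Answer: 21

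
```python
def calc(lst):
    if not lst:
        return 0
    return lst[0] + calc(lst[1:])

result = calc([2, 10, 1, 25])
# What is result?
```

2 + 10 + 1 + 25 + 0 = 38

Answer: 38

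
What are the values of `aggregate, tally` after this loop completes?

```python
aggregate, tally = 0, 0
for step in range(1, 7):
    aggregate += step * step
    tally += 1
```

Sum of squares and count
`aggregate, tally` takes the values: (0, 0) → (1, 0) → (1, 1) → (5, 1) → (5, 2) → (14, 2) → (14, 3) → (30, 3) → (30, 4) → (55, 4) → (55, 5) → (91, 5) → (91, 6)

Answer: 91, 6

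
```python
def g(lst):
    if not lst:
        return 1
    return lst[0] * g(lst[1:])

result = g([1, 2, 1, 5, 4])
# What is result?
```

Product over [1, 2, 1, 5, 4] = 1 * 2 * 1 * 5 * 4 = 40

Answer: 40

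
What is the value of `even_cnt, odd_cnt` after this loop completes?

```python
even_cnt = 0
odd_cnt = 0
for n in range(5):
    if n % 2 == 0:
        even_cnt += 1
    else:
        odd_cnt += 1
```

Count evens and odds in range(5)
`even_cnt, odd_cnt` takes the values: (0, 0) → (1, 0) → (1, 1) → (2, 1) → (2, 2) → (3, 2)

Answer: 3, 2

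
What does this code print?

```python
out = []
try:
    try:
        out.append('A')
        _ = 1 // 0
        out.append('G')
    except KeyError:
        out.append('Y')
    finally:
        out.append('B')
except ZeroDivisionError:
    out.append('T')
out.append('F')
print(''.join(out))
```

Execution trace: 'A' (try body) → 'B' (finally) → 'T' (outer except ZeroDivisionError) → 'F' (after the try/except). Output: ABTF

Answer: ABTF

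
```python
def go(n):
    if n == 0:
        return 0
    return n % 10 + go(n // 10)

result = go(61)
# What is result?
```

Sum of digits of 61: 1 + 6 = 7

Answer: 7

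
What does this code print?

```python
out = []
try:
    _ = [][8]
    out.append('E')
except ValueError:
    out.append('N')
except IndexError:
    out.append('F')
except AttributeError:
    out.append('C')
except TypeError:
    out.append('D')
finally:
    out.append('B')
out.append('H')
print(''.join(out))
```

Execution trace: 'F' (except IndexError) → 'B' (finally) → 'H' (after the try/except). Output: FBH

Answer: FBH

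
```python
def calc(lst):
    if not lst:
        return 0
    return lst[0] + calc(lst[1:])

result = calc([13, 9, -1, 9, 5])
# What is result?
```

13 + 9 + (-1) + 9 + 5 + 0 = 35

Answer: 35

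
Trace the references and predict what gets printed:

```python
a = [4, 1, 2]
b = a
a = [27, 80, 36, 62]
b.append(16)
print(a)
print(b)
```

Key concept: rebinding vs mutation: a is rebound to a new list, b still points at the original.
Step by step:
`a = [4, 1, 2]` → a = [4, 1, 2]
`b = a` → b = [4, 1, 2] (same object as a)
`a = [27, 80, 36, 62]` → a = [27, 80, 36, 62]
`b.append(16)` → b = [4, 1, 2, 16]
`print(a)` → prints [27, 80, 36, 62]
`print(b)` → prints [4, 1, 2, 16]

Answer:
[27, 80, 36, 62]
[4, 1, 2, 16]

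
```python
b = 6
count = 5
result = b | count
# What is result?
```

Trace:
`b = 6` → b = 6
`count = 5` → count = 5
`result = b | count` → result = 7
So result = 7

Answer: 7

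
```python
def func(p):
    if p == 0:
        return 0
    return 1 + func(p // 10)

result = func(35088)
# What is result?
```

Count of digits of 35088: 5

Answer: 5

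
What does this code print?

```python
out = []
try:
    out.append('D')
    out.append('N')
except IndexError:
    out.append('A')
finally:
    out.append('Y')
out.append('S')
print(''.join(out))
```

Execution trace: 'D' (try body) → 'N' (try body, no exception) → 'Y' (finally) → 'S' (after the try/except). Output: DNYS

Answer: DNYS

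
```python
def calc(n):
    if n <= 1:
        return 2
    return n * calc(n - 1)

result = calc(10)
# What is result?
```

calc(10) = 10 * 9 * 8 * 7 * 6 * 5 * 4 * 3 * 2 * 2 = 7257600

Answer: 7257600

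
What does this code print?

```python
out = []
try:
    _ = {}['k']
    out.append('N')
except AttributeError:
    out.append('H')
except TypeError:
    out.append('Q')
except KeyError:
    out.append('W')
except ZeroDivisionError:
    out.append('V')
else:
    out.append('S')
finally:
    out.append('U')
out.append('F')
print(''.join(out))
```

Execution trace: 'W' (except KeyError) → 'U' (finally) → 'F' (after the try/except). Output: WUF

Answer: WUF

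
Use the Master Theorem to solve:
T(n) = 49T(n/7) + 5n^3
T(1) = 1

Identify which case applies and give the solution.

a=49, b=7, f(n)=5n^3. log_7(49) = 2. Since c=3 > 2 and the regularity condition holds (49(n/7)^3 = (49/7^3)n^3 with 49/7^3 < 1), Case 3 applies: T(n) = Θ(f(n)) = O(n^3).

Answer: O(n^3) - Case 3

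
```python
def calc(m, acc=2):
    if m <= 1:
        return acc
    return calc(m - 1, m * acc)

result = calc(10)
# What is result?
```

Accumulator trace (n, acc): (10, 2) -> (9, 20) -> (8, 180) -> (7, 1440) -> (6, 10080) -> (5, 60480) -> (4, 302400) -> (3, 1209600) -> (2, 3628800) -> (1, 7257600) -> return 7257600

Answer: 7257600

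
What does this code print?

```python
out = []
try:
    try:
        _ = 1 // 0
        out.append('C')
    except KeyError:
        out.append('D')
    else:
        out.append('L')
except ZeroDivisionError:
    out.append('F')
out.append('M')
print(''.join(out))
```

Execution trace: 'F' (outer except ZeroDivisionError) → 'M' (after the try/except). Output: FM

Answer: FM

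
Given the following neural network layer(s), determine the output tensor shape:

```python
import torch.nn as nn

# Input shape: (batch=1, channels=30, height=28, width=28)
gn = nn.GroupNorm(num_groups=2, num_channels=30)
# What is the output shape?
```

Input: (1, 30, 28, 28) -> Output: (1, 30, 28, 28)

Answer: (1, 30, 28, 28)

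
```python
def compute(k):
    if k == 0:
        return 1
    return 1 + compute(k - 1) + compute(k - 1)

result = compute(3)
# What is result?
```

compute(k) = 1 + 2·compute(k-1), compute(0)=1. Closed form: (1+1)·2^3 - 1 = 15.

Answer: 15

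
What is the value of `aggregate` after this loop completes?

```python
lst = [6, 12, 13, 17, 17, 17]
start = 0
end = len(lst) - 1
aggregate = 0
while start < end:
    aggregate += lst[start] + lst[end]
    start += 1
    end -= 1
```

Sum of pairs from ends
`aggregate` takes the values: 0 → 23 → 52 → 82

Answer: 82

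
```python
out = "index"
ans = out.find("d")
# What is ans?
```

Trace:
`out = "index"` → out = 'index'
`ans = out.find("d")` → ans = 2
So ans = 2

Answer: 2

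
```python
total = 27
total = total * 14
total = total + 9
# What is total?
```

Trace:
`total = 27` → total = 27
`total = total * 14` → total = 378
`total = total + 9` → total = 387
So total = 387

Answer: 387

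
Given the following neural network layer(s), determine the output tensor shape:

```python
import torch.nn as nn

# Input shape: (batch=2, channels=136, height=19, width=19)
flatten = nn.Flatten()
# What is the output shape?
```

Input: (2, 136, 19, 19) -> Output: (2, 49096)

Answer: (2, 49096)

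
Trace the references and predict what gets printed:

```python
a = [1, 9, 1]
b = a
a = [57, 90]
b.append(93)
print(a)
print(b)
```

Key concept: rebinding vs mutation: a is rebound to a new list, b still points at the original.
Step by step:
`a = [1, 9, 1]` → a = [1, 9, 1]
`b = a` → b = [1, 9, 1] (same object as a)
`a = [57, 90]` → a = [57, 90]
`b.append(93)` → b = [1, 9, 1, 93]
`print(a)` → prints [57, 90]
`print(b)` → prints [1, 9, 1, 93]

Answer:
[57, 90]
[1, 9, 1, 93]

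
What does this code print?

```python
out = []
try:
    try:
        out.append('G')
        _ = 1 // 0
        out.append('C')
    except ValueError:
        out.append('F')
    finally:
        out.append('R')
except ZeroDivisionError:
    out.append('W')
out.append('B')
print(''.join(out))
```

Execution trace: 'G' (try body) → 'R' (finally) → 'W' (outer except ZeroDivisionError) → 'B' (after the try/except). Output: GRWB

Answer: GRWB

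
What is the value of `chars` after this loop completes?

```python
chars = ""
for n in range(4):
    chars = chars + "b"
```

Repeat 'b' 4 times
`chars` takes the values: "" → "b" → "bb" → "bbb" → "bbbb"

Answer: "bbbb"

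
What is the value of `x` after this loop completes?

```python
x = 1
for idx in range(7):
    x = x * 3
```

Multiply by 3, 7 times: 1 * 3^7 = 2187
`x` takes the values: 1 → 3 → 9 → 27 → 81 → 243 → 729 → 2187

Answer: 2187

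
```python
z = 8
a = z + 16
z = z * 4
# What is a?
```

Trace:
`z = 8` → z = 8
`a = z + 16` → a = 24
`z = z * 4` → z = 32
So a = 24

Answer: 24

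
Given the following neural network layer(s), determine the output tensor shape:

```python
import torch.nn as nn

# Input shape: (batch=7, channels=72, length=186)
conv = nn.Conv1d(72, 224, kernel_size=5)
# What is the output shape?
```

Input: (7, 72, 186) -> Output: (7, 224, 182)

Answer: (7, 224, 182)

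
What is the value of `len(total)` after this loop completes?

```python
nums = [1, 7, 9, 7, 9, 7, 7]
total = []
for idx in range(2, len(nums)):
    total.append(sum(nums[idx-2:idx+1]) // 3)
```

Number of 3-element averages
`total` takes the values: [] → [5] → [5, 7] → [5, 7, 8] → [5, 7, 8, 7] → [5, 7, 8, 7, 7]
So `len(total)` = 5

Answer: 5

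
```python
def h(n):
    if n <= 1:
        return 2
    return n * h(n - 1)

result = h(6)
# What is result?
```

h(6) = 6 * 5 * 4 * 3 * 2 * 2 = 1440

Answer: 1440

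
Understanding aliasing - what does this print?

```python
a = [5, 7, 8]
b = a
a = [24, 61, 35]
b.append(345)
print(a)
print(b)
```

Key concept: rebinding vs mutation: a is rebound to a new list, b still points at the original.
Step by step:
`a = [5, 7, 8]` → a = [5, 7, 8]
`b = a` → b = [5, 7, 8] (same object as a)
`a = [24, 61, 35]` → a = [24, 61, 35]
`b.append(345)` → b = [5, 7, 8, 345]
`print(a)` → prints [24, 61, 35]
`print(b)` → prints [5, 7, 8, 345]

Answer:
[24, 61, 35]
[5, 7, 8, 345]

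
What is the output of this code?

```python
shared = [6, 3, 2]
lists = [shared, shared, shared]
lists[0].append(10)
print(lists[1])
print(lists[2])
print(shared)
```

Key concept: list of same reference.
Step by step:
`shared = [6, 3, 2]` → shared = [6, 3, 2]
`lists = [shared, shared, shared]` → lists = [[6, 3, 2], [6, 3, 2], [6, 3, 2]]
`lists[0].append(10)` → shared = [6, 3, 2, 10]; lists = [[6, 3, 2, 10], [6, 3, 2, 10], [6, 3, 2, 10]]
`print(lists[1])` → prints [6, 3, 2, 10]
`print(lists[2])` → prints [6, 3, 2, 10]
`print(shared)` → prints [6, 3, 2, 10]

Answer:
[6, 3, 2, 10]
[6, 3, 2, 10]
[6, 3, 2, 10]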